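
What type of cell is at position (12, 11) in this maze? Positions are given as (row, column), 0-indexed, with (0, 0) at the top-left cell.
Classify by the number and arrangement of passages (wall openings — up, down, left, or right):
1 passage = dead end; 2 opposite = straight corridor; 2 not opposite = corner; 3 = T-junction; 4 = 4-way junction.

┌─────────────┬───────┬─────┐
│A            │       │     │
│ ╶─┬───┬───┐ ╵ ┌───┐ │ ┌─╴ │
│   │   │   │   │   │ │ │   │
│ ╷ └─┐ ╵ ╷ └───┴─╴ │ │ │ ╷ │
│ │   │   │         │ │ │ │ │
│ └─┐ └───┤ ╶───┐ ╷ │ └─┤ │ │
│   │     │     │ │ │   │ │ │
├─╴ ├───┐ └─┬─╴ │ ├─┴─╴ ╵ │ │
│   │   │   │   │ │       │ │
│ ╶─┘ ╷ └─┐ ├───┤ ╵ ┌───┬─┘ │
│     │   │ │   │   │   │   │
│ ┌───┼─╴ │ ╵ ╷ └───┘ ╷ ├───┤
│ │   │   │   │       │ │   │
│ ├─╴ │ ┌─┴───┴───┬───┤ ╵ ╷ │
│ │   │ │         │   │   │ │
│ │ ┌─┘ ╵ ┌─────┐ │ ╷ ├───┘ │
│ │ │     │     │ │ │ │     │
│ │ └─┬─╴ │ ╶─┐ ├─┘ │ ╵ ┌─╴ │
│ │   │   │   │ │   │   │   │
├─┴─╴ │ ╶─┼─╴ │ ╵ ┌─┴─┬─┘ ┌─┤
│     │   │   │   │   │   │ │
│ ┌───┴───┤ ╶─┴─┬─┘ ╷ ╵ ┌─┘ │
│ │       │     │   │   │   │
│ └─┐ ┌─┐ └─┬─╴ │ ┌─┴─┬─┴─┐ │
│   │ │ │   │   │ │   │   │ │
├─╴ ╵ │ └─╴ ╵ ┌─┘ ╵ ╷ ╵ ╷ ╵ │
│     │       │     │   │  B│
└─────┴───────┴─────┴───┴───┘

Checking cell at (12, 11):
Number of passages: 2
Cell type: corner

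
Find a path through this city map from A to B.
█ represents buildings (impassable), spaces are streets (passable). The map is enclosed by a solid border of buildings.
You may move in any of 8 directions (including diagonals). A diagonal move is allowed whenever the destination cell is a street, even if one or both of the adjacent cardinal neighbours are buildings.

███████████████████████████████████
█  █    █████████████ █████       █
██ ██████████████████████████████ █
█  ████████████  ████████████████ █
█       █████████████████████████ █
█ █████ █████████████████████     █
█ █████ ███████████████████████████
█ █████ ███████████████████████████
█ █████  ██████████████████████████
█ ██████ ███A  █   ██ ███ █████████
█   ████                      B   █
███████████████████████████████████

Finding the shortest path from A to B:
Movement: 8-directional
Path length: 18 steps
Directions: right → right → down-right → right → right → right → right → right → right → right → right → right → right → right → right → right → right → right

Solution:

███████████████████████████████████
█  █    █████████████ █████       █
██ ██████████████████████████████ █
█  ████████████  ████████████████ █
█       █████████████████████████ █
█ █████ █████████████████████     █
█ █████ ███████████████████████████
█ █████ ███████████████████████████
█ █████  ██████████████████████████
█ ██████ ███A→↘█   ██ ███ █████████
█   ████       →→→→→→→→→→→→→→→B   █
███████████████████████████████████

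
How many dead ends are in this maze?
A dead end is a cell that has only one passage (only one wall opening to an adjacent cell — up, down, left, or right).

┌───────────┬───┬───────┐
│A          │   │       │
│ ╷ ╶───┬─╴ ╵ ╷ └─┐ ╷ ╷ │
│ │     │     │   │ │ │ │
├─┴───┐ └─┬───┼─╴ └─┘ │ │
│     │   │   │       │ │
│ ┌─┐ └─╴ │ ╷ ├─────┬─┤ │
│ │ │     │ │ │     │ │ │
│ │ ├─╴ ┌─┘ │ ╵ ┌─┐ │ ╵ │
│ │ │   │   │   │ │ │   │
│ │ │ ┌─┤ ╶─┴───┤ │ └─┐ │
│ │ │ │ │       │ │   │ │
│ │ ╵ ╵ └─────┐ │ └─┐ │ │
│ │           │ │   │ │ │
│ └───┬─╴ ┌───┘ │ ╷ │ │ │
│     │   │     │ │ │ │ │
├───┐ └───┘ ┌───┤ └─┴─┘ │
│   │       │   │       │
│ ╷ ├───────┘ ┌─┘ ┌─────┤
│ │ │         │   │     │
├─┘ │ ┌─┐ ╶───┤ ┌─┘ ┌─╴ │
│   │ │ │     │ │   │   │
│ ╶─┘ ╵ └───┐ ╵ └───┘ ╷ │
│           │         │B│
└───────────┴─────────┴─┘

Checking each cell for number of passages:

Dead ends found at positions:
  (0, 8)
  (1, 0)
  (1, 4)
  (1, 9)
  (2, 7)
  (3, 1)
  (3, 10)
  (4, 8)
  (5, 3)
  (6, 6)
  (7, 3)
  (7, 9)
  (7, 10)
  (8, 7)
  (9, 0)
  (10, 3)
  (10, 8)
  (11, 5)
  (11, 11)
Total dead ends: 19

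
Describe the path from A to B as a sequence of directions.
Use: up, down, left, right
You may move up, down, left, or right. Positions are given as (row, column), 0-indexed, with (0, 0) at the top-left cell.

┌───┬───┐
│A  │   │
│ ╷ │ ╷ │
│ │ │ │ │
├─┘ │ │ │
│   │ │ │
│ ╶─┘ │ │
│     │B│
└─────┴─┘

Finding the path and converting it to directions:
Path through cells: (0,0) → (0,1) → (1,1) → (2,1) → (2,0) → (3,0) → (3,1) → (3,2) → (2,2) → (1,2) → (0,2) → (0,3) → (1,3) → (2,3) → (3,3)
Directions: right, down, down, left, down, right, right, up, up, up, right, down, down, down

Solution:

┌───┬───┐
│A ↓│↱ ↓│
│ ╷ │ ╷ │
│ │↓│↑│↓│
├─┘ │ │ │
│↓ ↲│↑│↓│
│ ╶─┘ │ │
│↳ → ↑│B│
└─────┴─┘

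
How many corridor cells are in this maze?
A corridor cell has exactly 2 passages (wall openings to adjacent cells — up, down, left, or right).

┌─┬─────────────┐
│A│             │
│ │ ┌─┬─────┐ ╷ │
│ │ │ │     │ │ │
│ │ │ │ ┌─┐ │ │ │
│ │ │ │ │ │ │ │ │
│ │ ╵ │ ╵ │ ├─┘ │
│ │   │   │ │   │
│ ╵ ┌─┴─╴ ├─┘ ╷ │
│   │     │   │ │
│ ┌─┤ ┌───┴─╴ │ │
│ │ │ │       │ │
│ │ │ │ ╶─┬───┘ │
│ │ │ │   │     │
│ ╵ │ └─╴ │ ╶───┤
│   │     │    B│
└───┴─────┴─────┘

Counting cells with exactly 2 passages:
Total corridor cells: 50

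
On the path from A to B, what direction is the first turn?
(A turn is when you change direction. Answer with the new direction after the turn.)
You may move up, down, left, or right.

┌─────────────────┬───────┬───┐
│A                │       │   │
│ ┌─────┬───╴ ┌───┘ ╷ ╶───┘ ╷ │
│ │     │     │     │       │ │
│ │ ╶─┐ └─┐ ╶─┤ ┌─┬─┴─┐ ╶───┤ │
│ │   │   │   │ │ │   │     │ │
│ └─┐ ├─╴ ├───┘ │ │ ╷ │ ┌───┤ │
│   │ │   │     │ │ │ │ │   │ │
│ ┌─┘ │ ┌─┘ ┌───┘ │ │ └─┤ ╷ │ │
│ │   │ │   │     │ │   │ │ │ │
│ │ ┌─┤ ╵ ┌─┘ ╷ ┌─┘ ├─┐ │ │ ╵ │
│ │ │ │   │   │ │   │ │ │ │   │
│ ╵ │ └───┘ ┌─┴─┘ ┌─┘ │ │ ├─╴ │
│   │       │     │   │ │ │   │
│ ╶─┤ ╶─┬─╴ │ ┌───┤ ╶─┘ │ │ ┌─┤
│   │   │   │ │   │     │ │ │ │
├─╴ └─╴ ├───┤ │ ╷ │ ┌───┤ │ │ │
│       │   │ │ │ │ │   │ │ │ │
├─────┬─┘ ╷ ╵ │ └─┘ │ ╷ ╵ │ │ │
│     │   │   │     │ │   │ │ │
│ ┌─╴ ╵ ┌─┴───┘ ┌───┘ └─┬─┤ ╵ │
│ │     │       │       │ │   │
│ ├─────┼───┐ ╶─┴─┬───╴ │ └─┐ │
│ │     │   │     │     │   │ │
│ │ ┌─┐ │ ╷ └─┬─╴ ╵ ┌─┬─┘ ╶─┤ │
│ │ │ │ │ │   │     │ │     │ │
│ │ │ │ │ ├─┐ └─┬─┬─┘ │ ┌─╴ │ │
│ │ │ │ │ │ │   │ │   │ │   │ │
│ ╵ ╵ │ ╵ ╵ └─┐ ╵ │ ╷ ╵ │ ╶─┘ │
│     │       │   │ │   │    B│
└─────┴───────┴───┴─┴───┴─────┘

Directions: down, down, down, down, down, down, right, up, up, right, up, up, left, up, right, right, down, right, down, left, down, down, right, up, right, up, right, right, up, up, right, right, up, right, down, right, right, right, up, right, down, down, down, down, down, down, left, down, down, down, down, right, down, down, down, down
First turn direction: right

Solution:

┌─────────────────┬───────┬───┐
│A                │↱ ↓    │↱ ↓│
│ ┌─────┬───╴ ┌───┘ ╷ ╶───┘ ╷ │
│↓│↱ → ↓│     │↱ → ↑│↳ → → ↑│↓│
│ │ ╶─┐ └─┐ ╶─┤ ┌─┬─┴─┐ ╶───┤ │
│↓│↑ ↰│↳ ↓│   │↑│ │   │     │↓│
│ └─┐ ├─╴ ├───┘ │ │ ╷ │ ┌───┤ │
│↓  │↑│↓ ↲│↱ → ↑│ │ │ │ │   │↓│
│ ┌─┘ │ ┌─┘ ┌───┘ │ │ └─┤ ╷ │ │
│↓│↱ ↑│↓│↱ ↑│     │ │   │ │ │↓│
│ │ ┌─┤ ╵ ┌─┘ ╷ ┌─┘ ├─┐ │ │ ╵ │
│↓│↑│ │↳ ↑│   │ │   │ │ │ │  ↓│
│ ╵ │ └───┘ ┌─┴─┘ ┌─┘ │ │ ├─╴ │
│↳ ↑│       │     │   │ │ │↓ ↲│
│ ╶─┤ ╶─┬─╴ │ ┌───┤ ╶─┘ │ │ ┌─┤
│   │   │   │ │   │     │ │↓│ │
├─╴ └─╴ ├───┤ │ ╷ │ ┌───┤ │ │ │
│       │   │ │ │ │ │   │ │↓│ │
├─────┬─┘ ╷ ╵ │ └─┘ │ ╷ ╵ │ │ │
│     │   │   │     │ │   │↓│ │
│ ┌─╴ ╵ ┌─┴───┘ ┌───┘ └─┬─┤ ╵ │
│ │     │       │       │ │↳ ↓│
│ ├─────┼───┐ ╶─┴─┬───╴ │ └─┐ │
│ │     │   │     │     │   │↓│
│ │ ┌─┐ │ ╷ └─┬─╴ ╵ ┌─┬─┘ ╶─┤ │
│ │ │ │ │ │   │     │ │     │↓│
│ │ │ │ │ ├─┐ └─┬─┬─┘ │ ┌─╴ │ │
│ │ │ │ │ │ │   │ │   │ │   │↓│
│ ╵ ╵ │ ╵ ╵ └─┐ ╵ │ ╷ ╵ │ ╶─┘ │
│     │       │   │ │   │    B│
└─────┴───────┴───┴─┴───┴─────┘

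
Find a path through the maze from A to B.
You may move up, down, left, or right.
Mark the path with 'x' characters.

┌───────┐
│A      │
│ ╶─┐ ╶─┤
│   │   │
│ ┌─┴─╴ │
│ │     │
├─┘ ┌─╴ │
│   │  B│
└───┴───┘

Finding the shortest path through the maze:
Path length: 6 steps
Directions: right → right → down → right → down → down

Solution:

┌───────┐
│A x x  │
│ ╶─┐ ╶─┤
│   │x x│
│ ┌─┴─╴ │
│ │    x│
├─┘ ┌─╴ │
│   │  B│
└───┴───┘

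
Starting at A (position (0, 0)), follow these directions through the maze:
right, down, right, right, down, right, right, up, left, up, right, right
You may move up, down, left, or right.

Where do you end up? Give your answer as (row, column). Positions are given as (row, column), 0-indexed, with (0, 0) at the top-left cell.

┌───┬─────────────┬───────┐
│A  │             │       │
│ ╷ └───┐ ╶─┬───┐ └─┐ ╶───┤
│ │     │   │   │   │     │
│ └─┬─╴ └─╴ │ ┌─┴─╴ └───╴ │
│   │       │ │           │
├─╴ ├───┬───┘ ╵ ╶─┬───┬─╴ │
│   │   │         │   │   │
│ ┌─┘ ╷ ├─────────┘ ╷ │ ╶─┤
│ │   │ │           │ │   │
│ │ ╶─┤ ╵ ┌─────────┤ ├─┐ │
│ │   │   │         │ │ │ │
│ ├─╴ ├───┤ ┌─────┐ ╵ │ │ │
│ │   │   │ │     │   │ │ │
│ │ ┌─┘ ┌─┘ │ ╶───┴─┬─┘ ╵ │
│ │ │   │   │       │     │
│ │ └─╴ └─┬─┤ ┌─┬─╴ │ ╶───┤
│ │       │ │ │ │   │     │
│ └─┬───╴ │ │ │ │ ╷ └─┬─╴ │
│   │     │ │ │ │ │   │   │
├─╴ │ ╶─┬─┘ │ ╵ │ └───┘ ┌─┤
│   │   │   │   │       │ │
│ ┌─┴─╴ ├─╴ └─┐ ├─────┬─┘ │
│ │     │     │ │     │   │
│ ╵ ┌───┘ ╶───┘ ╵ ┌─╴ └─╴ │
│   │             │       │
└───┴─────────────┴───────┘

Following directions step by step:
Start: (0, 0)
  right: (0, 0) → (0, 1)
  down: (0, 1) → (1, 1)
  right: (1, 1) → (1, 2)
  right: (1, 2) → (1, 3)
  down: (1, 3) → (2, 3)
  right: (2, 3) → (2, 4)
  right: (2, 4) → (2, 5)
  up: (2, 5) → (1, 5)
  left: (1, 5) → (1, 4)
  up: (1, 4) → (0, 4)
  right: (0, 4) → (0, 5)
  right: (0, 5) → (0, 6)
Final position: (0, 6)

Path taken:

┌───┬─────────────┬───────┐
│A ↓│    ↱ → B    │       │
│ ╷ └───┐ ╶─┬───┐ └─┐ ╶───┤
│ │↳ → ↓│↑ ↰│   │   │     │
│ └─┬─╴ └─╴ │ ┌─┴─╴ └───╴ │
│   │  ↳ → ↑│ │           │
├─╴ ├───┬───┘ ╵ ╶─┬───┬─╴ │
│   │   │         │   │   │
│ ┌─┘ ╷ ├─────────┘ ╷ │ ╶─┤
│ │   │ │           │ │   │
│ │ ╶─┤ ╵ ┌─────────┤ ├─┐ │
│ │   │   │         │ │ │ │
│ ├─╴ ├───┤ ┌─────┐ ╵ │ │ │
│ │   │   │ │     │   │ │ │
│ │ ┌─┘ ┌─┘ │ ╶───┴─┬─┘ ╵ │
│ │ │   │   │       │     │
│ │ └─╴ └─┬─┤ ┌─┬─╴ │ ╶───┤
│ │       │ │ │ │   │     │
│ └─┬───╴ │ │ │ │ ╷ └─┬─╴ │
│   │     │ │ │ │ │   │   │
├─╴ │ ╶─┬─┘ │ ╵ │ └───┘ ┌─┤
│   │   │   │   │       │ │
│ ┌─┴─╴ ├─╴ └─┐ ├─────┬─┘ │
│ │     │     │ │     │   │
│ ╵ ┌───┘ ╶───┘ ╵ ┌─╴ └─╴ │
│   │             │       │
└───┴─────────────┴───────┘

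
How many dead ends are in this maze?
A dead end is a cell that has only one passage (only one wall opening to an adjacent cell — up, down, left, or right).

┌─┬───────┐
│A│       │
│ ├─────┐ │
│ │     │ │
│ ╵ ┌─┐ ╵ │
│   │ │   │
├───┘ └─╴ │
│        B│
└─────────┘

Checking each cell for number of passages:

Dead ends found at positions:
  (0, 0)
  (0, 1)
  (2, 2)
  (3, 0)
Total dead ends: 4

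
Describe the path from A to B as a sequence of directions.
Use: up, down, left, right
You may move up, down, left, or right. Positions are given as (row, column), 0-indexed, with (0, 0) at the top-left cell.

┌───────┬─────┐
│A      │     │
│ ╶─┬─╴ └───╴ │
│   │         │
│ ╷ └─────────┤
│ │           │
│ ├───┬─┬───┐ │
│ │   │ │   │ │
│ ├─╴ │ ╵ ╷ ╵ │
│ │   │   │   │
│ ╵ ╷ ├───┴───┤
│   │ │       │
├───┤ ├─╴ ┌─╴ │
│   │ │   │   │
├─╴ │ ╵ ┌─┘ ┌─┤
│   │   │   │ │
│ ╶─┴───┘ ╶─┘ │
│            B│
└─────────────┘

Finding the path and converting it to directions:
Path through cells: (0,0) → (1,0) → (2,0) → (3,0) → (4,0) → (5,0) → (5,1) → (4,1) → (4,2) → (5,2) → (6,2) → (7,2) → (7,3) → (6,3) → (6,4) → (5,4) → (5,5) → (5,6) → (6,6) → (6,5) → (7,5) → (7,4) → (8,4) → (8,5) → (8,6)
Directions: down, down, down, down, down, right, up, right, down, down, down, right, up, right, up, right, right, down, left, down, left, down, right, right

Solution:

┌───────┬─────┐
│A      │     │
│ ╶─┬─╴ └───╴ │
│↓  │         │
│ ╷ └─────────┤
│↓│           │
│ ├───┬─┬───┐ │
│↓│   │ │   │ │
│ ├─╴ │ ╵ ╷ ╵ │
│↓│↱ ↓│   │   │
│ ╵ ╷ ├───┴───┤
│↳ ↑│↓│  ↱ → ↓│
├───┤ ├─╴ ┌─╴ │
│   │↓│↱ ↑│↓ ↲│
├─╴ │ ╵ ┌─┘ ┌─┤
│   │↳ ↑│↓ ↲│ │
│ ╶─┴───┘ ╶─┘ │
│        ↳ → B│
└─────────────┘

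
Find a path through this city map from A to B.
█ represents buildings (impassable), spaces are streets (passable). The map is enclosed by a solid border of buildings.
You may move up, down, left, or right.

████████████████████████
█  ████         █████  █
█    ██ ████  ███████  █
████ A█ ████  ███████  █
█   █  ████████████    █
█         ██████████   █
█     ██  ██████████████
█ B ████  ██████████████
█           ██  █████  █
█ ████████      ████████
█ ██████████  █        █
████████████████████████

Finding the shortest path from A to B:
Movement: cardinal only
Path length: 7 steps
Directions: down → down → down → left → left → down → left

Solution:

████████████████████████
█  ████         █████  █
█    ██ ████  ███████  █
████ A█ ████  ███████  █
█   █↓ ████████████    █
█    ↓    ██████████   █
█  ↓←↲██  ██████████████
█ B↲████  ██████████████
█           ██  █████  █
█ ████████      ████████
█ ██████████  █        █
████████████████████████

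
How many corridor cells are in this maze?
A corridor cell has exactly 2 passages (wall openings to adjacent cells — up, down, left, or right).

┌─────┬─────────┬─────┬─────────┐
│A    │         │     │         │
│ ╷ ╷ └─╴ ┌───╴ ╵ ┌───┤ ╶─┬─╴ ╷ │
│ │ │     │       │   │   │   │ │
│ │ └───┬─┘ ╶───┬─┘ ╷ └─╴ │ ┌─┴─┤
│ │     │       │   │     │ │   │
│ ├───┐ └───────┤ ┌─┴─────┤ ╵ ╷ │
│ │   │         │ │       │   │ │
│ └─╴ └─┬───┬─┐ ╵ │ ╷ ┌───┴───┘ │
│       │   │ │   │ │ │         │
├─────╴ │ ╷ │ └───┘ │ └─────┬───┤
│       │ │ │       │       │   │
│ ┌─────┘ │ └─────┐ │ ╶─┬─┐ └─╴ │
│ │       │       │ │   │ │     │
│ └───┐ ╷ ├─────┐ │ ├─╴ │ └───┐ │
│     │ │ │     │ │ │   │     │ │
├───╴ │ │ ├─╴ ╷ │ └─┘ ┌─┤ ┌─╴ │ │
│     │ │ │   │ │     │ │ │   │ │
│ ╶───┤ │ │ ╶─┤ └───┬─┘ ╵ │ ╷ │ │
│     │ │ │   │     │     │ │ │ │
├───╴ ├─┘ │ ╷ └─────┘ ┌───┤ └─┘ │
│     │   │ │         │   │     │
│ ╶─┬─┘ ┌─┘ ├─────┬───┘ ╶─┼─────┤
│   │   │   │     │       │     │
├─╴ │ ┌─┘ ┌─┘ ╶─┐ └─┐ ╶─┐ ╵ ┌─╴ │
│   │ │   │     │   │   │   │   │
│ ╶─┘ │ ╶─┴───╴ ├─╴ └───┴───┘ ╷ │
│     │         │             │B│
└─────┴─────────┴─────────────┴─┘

Counting cells with exactly 2 passages:
Total corridor cells: 178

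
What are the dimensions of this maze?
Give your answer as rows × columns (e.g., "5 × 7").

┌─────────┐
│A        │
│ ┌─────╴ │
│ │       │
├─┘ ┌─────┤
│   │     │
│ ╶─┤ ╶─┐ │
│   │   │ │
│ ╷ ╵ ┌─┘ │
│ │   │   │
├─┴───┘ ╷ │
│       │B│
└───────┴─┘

Counting the maze dimensions:
Rows (vertical): 6
Columns (horizontal): 5
Dimensions: 6 × 5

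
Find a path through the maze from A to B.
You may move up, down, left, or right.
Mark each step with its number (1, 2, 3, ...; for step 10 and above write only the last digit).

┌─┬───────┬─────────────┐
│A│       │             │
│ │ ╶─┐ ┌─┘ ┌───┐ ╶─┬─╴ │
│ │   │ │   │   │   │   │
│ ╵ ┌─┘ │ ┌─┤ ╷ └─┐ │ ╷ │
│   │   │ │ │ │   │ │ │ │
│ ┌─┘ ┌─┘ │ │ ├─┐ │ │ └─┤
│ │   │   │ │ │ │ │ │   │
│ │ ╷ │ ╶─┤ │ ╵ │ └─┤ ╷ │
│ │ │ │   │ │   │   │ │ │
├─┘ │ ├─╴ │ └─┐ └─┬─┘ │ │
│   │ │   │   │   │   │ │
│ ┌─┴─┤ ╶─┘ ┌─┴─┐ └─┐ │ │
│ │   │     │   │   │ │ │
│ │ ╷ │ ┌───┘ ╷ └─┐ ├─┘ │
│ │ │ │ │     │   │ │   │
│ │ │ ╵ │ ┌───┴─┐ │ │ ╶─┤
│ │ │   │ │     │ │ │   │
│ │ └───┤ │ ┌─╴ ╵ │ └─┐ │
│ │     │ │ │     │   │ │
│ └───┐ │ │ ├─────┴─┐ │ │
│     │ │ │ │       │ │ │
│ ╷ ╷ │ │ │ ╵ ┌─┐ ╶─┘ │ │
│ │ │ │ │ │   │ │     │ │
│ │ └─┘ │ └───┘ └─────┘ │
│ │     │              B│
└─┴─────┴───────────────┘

Finding the shortest path through the maze:
Path length: 71 steps
Directions: down → down → right → up → up → right → right → down → down → left → down → left → down → down → left → down → down → down → down → down → right → down → down → right → right → up → up → up → left → left → up → up → up → right → down → down → right → up → up → up → right → up → left → up → right → up → up → right → up → right → right → right → right → right → right → down → left → down → down → right → down → down → down → down → left → down → right → down → down → down → down

Solution:

┌─┬───────┬─────────────┐
│A│5 6 7  │9 0 1 2 3 4 5│
│ │ ╶─┐ ┌─┘ ┌───┐ ╶─┬─╴ │
│1│4  │8│7 8│   │   │7 6│
│ ╵ ┌─┘ │ ┌─┤ ╷ └─┐ │ ╷ │
│2 3│0 9│6│ │ │   │ │8│ │
│ ┌─┘ ┌─┘ │ │ ├─┐ │ │ └─┤
│ │2 1│4 5│ │ │ │ │ │9 0│
│ │ ╷ │ ╶─┤ │ ╵ │ └─┤ ╷ │
│ │3│ │3 2│ │   │   │ │1│
├─┘ │ ├─╴ │ └─┐ └─┬─┘ │ │
│5 4│ │0 1│   │   │   │2│
│ ┌─┴─┤ ╶─┘ ┌─┴─┐ └─┐ │ │
│6│3 4│9    │   │   │ │3│
│ │ ╷ │ ┌───┘ ╷ └─┐ ├─┘ │
│7│2│5│8│     │   │ │5 4│
│ │ │ ╵ │ ┌───┴─┐ │ │ ╶─┤
│8│1│6 7│ │     │ │ │6 7│
│ │ └───┤ │ ┌─╴ ╵ │ └─┐ │
│9│0 9 8│ │ │     │   │8│
│ └───┐ │ │ ├─────┴─┐ │ │
│0 1  │7│ │ │       │ │9│
│ ╷ ╷ │ │ │ ╵ ┌─┐ ╶─┘ │ │
│ │2│ │6│ │   │ │     │0│
│ │ └─┘ │ └───┘ └─────┘ │
│ │3 4 5│              B│
└─┴─────┴───────────────┘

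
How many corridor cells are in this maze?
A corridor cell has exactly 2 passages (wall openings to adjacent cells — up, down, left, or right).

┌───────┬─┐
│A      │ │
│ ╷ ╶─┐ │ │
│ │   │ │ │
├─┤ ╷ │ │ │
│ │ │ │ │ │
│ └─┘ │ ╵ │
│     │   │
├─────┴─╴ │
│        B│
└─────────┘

Counting cells with exactly 2 passages:
Total corridor cells: 17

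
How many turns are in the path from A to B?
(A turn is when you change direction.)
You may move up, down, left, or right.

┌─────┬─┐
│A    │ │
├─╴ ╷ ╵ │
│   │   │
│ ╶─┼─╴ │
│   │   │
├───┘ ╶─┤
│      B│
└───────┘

Directions: right, right, down, right, down, left, down, right
Number of turns: 6

Solution:

┌─────┬─┐
│A → ↓│ │
├─╴ ╷ ╵ │
│   │↳ ↓│
│ ╶─┼─╴ │
│   │↓ ↲│
├───┘ ╶─┤
│    ↳ B│
└───────┘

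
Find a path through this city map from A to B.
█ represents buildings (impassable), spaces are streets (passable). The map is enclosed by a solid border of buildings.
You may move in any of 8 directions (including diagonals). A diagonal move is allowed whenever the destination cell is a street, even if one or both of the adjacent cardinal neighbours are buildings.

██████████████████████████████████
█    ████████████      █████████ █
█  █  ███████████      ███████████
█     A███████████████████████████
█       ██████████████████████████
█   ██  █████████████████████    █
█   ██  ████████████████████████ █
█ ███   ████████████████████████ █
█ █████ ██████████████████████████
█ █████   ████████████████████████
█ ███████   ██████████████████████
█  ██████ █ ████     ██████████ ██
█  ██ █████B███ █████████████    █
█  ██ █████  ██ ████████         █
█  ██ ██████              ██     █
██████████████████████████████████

Finding the shortest path from A to B:
Movement: 8-directional
Path length: 10 steps
Directions: down → down → down → down → down-right → down-right → right → down-right → down-right → down

Solution:

██████████████████████████████████
█    ████████████      █████████ █
█  █  ███████████      ███████████
█     A███████████████████████████
█     ↓ ██████████████████████████
█   ██↓ █████████████████████    █
█   ██↓ ████████████████████████ █
█ ███ ↘ ████████████████████████ █
█ █████↘██████████████████████████
█ █████ →↘████████████████████████
█ ███████ ↘ ██████████████████████
█  ██████ █↓████     ██████████ ██
█  ██ █████B███ █████████████    █
█  ██ █████  ██ ████████         █
█  ██ ██████              ██     █
██████████████████████████████████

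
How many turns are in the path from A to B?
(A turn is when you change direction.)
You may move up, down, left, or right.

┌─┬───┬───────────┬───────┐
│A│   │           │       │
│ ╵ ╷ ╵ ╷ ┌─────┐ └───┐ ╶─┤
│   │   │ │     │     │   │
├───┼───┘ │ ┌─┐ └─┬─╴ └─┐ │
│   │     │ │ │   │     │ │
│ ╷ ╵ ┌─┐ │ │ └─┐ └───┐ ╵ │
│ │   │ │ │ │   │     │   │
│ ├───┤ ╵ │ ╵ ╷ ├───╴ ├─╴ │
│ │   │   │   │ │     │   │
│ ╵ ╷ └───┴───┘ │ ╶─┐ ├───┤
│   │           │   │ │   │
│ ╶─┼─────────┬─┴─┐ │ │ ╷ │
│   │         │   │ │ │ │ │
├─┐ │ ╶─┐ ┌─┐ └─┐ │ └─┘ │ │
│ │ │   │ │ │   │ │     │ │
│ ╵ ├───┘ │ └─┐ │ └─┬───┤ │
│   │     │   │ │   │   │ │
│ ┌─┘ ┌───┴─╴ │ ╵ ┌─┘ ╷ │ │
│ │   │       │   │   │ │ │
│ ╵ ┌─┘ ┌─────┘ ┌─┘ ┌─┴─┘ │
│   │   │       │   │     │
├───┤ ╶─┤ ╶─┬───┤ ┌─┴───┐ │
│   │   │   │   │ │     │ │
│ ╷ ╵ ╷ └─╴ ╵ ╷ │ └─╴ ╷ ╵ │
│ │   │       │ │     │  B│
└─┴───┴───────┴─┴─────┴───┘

Directions: down, right, up, right, down, right, up, right, down, down, left, left, down, left, up, left, down, down, down, right, up, right, down, right, right, right, right, right, up, up, left, down, left, up, up, up, right, right, down, right, down, right, right, down, left, left, down, right, down, down, right, right, up, up, right, down, down, down, down, down, down, down
Number of turns: 38

Solution:

┌─┬───┬───────────┬───────┐
│A│↱ ↓│↱ ↓        │       │
│ ╵ ╷ ╵ ╷ ┌─────┐ └───┐ ╶─┤
│↳ ↑│↳ ↑│↓│↱ → ↓│     │   │
├───┼───┘ │ ┌─┐ └─┬─╴ └─┐ │
│↓ ↰│↓ ← ↲│↑│ │↳ ↓│     │ │
│ ╷ ╵ ┌─┐ │ │ └─┐ └───┐ ╵ │
│↓│↑ ↲│ │ │↑│↓ ↰│↳ → ↓│   │
│ ├───┤ ╵ │ ╵ ╷ ├───╴ ├─╴ │
│↓│↱ ↓│   │↑ ↲│↑│↓ ← ↲│   │
│ ╵ ╷ └───┴───┘ │ ╶─┐ ├───┤
│↳ ↑│↳ → → → → ↑│↳ ↓│ │↱ ↓│
│ ╶─┼─────────┬─┴─┐ │ │ ╷ │
│   │         │   │↓│ │↑│↓│
├─┐ │ ╶─┐ ┌─┐ └─┐ │ └─┘ │ │
│ │ │   │ │ │   │ │↳ → ↑│↓│
│ ╵ ├───┘ │ └─┐ │ └─┬───┤ │
│   │     │   │ │   │   │↓│
│ ┌─┘ ┌───┴─╴ │ ╵ ┌─┘ ╷ │ │
│ │   │       │   │   │ │↓│
│ ╵ ┌─┘ ┌─────┘ ┌─┘ ┌─┴─┘ │
│   │   │       │   │    ↓│
├───┤ ╶─┤ ╶─┬───┤ ┌─┴───┐ │
│   │   │   │   │ │     │↓│
│ ╷ ╵ ╷ └─╴ ╵ ╷ │ └─╴ ╷ ╵ │
│ │   │       │ │     │  B│
└─┴───┴───────┴─┴─────┴───┘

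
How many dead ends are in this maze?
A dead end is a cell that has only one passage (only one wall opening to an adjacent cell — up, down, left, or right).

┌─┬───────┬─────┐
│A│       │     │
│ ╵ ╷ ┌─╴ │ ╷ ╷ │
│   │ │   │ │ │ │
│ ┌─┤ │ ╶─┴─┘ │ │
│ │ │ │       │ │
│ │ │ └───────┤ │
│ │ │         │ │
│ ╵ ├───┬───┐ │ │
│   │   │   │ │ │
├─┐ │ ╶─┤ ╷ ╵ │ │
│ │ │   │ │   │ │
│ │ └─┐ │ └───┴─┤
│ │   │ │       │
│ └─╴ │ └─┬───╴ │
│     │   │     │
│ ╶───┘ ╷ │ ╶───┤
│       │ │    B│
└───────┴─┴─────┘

Checking each cell for number of passages:

Dead ends found at positions:
  (0, 0)
  (1, 5)
  (2, 1)
  (4, 3)
  (5, 0)
  (5, 7)
  (8, 4)
  (8, 7)
Total dead ends: 8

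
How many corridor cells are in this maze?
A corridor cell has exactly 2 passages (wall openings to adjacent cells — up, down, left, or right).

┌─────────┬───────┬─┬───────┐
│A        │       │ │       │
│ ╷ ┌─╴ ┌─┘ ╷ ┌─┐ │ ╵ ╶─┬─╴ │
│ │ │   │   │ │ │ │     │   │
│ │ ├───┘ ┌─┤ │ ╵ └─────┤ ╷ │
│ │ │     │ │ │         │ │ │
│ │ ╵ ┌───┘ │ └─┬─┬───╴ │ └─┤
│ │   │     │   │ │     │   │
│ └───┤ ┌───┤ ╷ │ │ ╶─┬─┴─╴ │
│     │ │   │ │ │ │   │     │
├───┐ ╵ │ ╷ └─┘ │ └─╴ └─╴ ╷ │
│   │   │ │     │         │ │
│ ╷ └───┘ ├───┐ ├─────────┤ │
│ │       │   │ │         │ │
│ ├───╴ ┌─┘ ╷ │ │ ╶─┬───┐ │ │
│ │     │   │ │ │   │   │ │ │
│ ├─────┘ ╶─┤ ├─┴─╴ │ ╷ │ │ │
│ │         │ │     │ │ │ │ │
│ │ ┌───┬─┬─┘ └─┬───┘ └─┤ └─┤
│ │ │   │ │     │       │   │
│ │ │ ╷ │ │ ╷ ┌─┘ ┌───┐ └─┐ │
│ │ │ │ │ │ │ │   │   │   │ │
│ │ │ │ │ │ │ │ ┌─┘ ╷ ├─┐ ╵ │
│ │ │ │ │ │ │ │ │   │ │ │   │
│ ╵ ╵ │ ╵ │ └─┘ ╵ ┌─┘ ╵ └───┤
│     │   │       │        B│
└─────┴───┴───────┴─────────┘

Counting cells with exactly 2 passages:
Total corridor cells: 141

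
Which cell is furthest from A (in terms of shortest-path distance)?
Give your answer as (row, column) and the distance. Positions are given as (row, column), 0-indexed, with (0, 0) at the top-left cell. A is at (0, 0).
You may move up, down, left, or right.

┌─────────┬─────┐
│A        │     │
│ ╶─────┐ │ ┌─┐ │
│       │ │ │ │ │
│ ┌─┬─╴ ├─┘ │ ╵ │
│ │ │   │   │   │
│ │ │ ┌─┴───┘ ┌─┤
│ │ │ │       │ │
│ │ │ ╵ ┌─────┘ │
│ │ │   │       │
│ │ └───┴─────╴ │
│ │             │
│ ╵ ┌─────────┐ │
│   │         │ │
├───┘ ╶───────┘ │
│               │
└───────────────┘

Computing BFS distances from A to all cells:
Furthest cell: (6, 6)
Distance: 26 steps

Path from A to the furthest cell:

┌─────────┬─────┐
│A        │     │
│ ╶─────┐ │ ┌─┐ │
│↓      │ │ │ │ │
│ ┌─┬─╴ ├─┘ │ ╵ │
│↓│ │   │   │   │
│ │ │ ┌─┴───┘ ┌─┤
│↓│ │ │       │ │
│ │ │ ╵ ┌─────┘ │
│↓│ │   │       │
│ │ └───┴─────╴ │
│↓│↱ → → → → → ↓│
│ ╵ ┌─────────┐ │
│↳ ↑│↱ → → → B│↓│
├───┘ ╶───────┘ │
│    ↑ ← ← ← ← ↲│
└───────────────┘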